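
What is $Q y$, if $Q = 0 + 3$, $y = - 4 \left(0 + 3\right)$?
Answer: $-36$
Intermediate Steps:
$y = -12$ ($y = \left(-4\right) 3 = -12$)
$Q = 3$
$Q y = 3 \left(-12\right) = -36$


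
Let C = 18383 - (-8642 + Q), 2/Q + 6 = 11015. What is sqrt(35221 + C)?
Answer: 2*sqrt(1886023931977)/11009 ≈ 249.49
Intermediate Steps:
Q = 2/11009 (Q = 2/(-6 + 11015) = 2/11009 ≈ 0.00018167)
C = 297518223/11009 (C = 18383 - (-8642 + 2/11009) = 18383 - 1*(-95139776/11009) = 18383 + 95139776/11009 = 297518223/11009 ≈ 27025.)
sqrt(35221 + C) = sqrt(35221 + 297518223/11009) = sqrt(685266212/11009) = 2*sqrt(1886023931977)/11009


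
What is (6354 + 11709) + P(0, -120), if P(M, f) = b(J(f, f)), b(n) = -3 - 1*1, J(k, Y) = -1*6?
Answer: 18059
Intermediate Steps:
J(k, Y) = -6
b(n) = -4 (b(n) = -3 - 1 = -4)
P(M, f) = -4
(6354 + 11709) + P(0, -120) = (6354 + 11709) - 4 = 18063 - 4 = 18059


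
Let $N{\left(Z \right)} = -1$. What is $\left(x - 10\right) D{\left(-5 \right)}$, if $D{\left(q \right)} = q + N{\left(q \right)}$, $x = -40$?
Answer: $300$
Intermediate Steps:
$D{\left(q \right)} = -1 + q$ ($D{\left(q \right)} = q - 1 = -1 + q$)
$\left(x - 10\right) D{\left(-5 \right)} = \left(-40 - 10\right) \left(-1 - 5\right) = \left(-40 - 10\right) \left(-6\right) = \left(-50\right) \left(-6\right) = 300$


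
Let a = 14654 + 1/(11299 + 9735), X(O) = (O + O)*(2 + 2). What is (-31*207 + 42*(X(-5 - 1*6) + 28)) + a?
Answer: 120251379/21034 ≈ 5717.0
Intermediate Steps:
X(O) = 8*O (X(O) = (2*O)*4 = 8*O)
a = 308232237/21034 (a = 14654 + 1/21034 = 308232237/21034 ≈ 14654.)
(-31*207 + 42*(X(-5 - 1*6) + 28)) + a = (-31*207 + 42*(8*(-5 - 1*6) + 28)) + 308232237/21034 = (-6417 + 42*(8*(-5 - 6) + 28)) + 308232237/21034 = (-6417 + 42*(8*(-11) + 28)) + 308232237/21034 = (-6417 + 42*(-88 + 28)) + 308232237/21034 = (-6417 + 42*(-60)) + 308232237/21034 = (-6417 - 2520) + 308232237/21034 = -8937 + 308232237/21034 = 120251379/21034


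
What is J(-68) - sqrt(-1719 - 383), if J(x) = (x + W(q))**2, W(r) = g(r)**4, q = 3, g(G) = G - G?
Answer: 4624 - I*sqrt(2102) ≈ 4624.0 - 45.848*I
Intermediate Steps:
g(G) = 0
W(r) = 0 (W(r) = 0**4 = 0)
J(x) = x**2 (J(x) = (x + 0)**2 = x**2)
J(-68) - sqrt(-1719 - 383) = (-68)**2 - sqrt(-1719 - 383) = 4624 - sqrt(-2102) = 4624 - I*sqrt(2102)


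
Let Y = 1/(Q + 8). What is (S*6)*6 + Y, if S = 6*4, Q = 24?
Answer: 27649/32 ≈ 864.03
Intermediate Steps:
S = 24
Y = 1/32 (Y = 1/(24 + 8) = 1/32 ≈ 0.031250)
(S*6)*6 + Y = (24*6)*6 + 1/32 = 144*6 + 1/32 = 864 + 1/32 = 27649/32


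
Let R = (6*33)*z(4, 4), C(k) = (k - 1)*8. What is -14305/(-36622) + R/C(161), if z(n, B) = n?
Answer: 2957189/2929760 ≈ 1.0094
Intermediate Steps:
C(k) = -8 + 8*k (C(k) = (-1 + k)*8 = -8 + 8*k)
R = 792 (R = (6*33)*4 = 198*4 = 792)
-14305/(-36622) + R/C(161) = -14305/(-36622) + 792/(-8 + 8*161) = -14305*(-1/36622) + 792/(-8 + 1288) = 14305/36622 + 792/1280 = 14305/36622 + 792*(1/1280) = 14305/36622 + 99/160 = 2957189/2929760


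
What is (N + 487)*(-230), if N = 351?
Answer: -192740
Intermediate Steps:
(N + 487)*(-230) = (351 + 487)*(-230) = 838*(-230) = -192740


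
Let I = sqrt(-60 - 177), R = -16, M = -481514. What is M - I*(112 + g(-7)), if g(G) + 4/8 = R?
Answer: -481514 - 191*I*sqrt(237)/2 ≈ -4.8151e+5 - 1470.2*I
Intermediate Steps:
I = I*sqrt(237) (I = sqrt(-237) = I*sqrt(237) ≈ 15.395*I)
g(G) = -33/2 (g(G) = -1/2 - 16 = -33/2)
M - I*(112 + g(-7)) = -481514 - I*sqrt(237)*(112 - 33/2) = -481514 - I*sqrt(237)*191/2 = -481514 - 191*I*sqrt(237)/2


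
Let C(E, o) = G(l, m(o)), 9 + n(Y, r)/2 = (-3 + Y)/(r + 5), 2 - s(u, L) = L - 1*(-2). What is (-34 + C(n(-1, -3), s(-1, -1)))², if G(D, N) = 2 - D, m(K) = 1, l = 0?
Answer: 1024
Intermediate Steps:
s(u, L) = -L (s(u, L) = 2 - (L - 1*(-2)) = 2 - (L + 2) = 2 - (2 + L) = 2 + (-2 - L) = -L)
n(Y, r) = -18 + 2*(-3 + Y)/(5 + r) (n(Y, r) = -18 + 2*((-3 + Y)/(r + 5)) = -18 + 2*((-3 + Y)/(5 + r)) = -18 + 2*(-3 + Y)/(5 + r))
C(E, o) = 2 (C(E, o) = 2 - 1*0 = 2 + 0 = 2)
(-34 + C(n(-1, -3), s(-1, -1)))² = (-34 + 2)² = (-32)² = 1024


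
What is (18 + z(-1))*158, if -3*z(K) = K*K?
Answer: 8374/3 ≈ 2791.3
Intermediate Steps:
z(K) = -K**2/3 (z(K) = -K*K/3 = -K**2/3)
(18 + z(-1))*158 = (18 - 1/3*(-1)**2)*158 = (18 - 1/3*1)*158 = (18 - 1/3)*158 = (53/3)*158 = 8374/3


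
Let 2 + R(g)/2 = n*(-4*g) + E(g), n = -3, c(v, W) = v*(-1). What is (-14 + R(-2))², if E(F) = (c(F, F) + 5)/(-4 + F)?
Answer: 42025/9 ≈ 4669.4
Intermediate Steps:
c(v, W) = -v
E(F) = (5 - F)/(-4 + F) (E(F) = (-F + 5)/(-4 + F) = (5 - F)/(-4 + F))
R(g) = -4 + 24*g + 2*(5 - g)/(-4 + g) (R(g) = -4 + 2*(-(-12)*g + (5 - g)/(-4 + g)) = -4 + 2*(12*g + (5 - g)/(-4 + g)) = -4 + (24*g + 2*(5 - g)/(-4 + g)) = -4 + 24*g + 2*(5 - g)/(-4 + g))
(-14 + R(-2))² = (-14 + 2*(13 - 51*(-2) + 12*(-2)²)/(-4 - 2))² = (-14 + 2*(13 + 102 + 12*4)/(-6))² = (-14 + 2*(-⅙)*(13 + 102 + 48))² = (-14 + 2*(-⅙)*163)² = (-14 - 163/3)² = (-205/3)² = 42025/9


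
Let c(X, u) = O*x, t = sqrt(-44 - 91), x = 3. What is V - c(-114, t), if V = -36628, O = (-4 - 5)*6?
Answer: -36466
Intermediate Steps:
O = -54 (O = -9*6 = -54)
t = 3*I*sqrt(15) (t = sqrt(-135) = 3*I*sqrt(15) ≈ 11.619*I)
c(X, u) = -162 (c(X, u) = -54*3 = -162)
V - c(-114, t) = -36628 - 1*(-162) = -36628 + 162 = -36466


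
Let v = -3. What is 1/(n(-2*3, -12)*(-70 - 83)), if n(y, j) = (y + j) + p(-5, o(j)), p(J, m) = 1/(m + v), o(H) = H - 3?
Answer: 2/5525 ≈ 0.00036199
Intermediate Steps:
o(H) = -3 + H
p(J, m) = 1/(-3 + m) (p(J, m) = 1/(m - 3) = 1/(-3 + m))
n(y, j) = j + y + 1/(-6 + j) (n(y, j) = (y + j) + 1/(-3 + (-3 + j)) = (j + y) + 1/(-6 + j) = j + y + 1/(-6 + j))
1/(n(-2*3, -12)*(-70 - 83)) = 1/(((1 + (-6 - 12)*(-12 - 2*3))/(-6 - 12))*(-70 - 83)) = 1/(((1 - 18*(-12 - 6))/(-18))*(-153)) = 1/(-(1 - 18*(-18))/18*(-153)) = 1/(-(1 + 324)/18*(-153)) = 1/(-1/18*325*(-153)) = 1/(-325/18*(-153)) = 1/(5525/2) = 2/5525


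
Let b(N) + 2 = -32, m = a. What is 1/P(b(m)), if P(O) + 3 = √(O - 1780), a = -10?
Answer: -3/1823 - I*√1814/1823 ≈ -0.0016456 - 0.023363*I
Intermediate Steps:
m = -10
b(N) = -34 (b(N) = -2 - 32 = -34)
P(O) = -3 + √(-1780 + O) (P(O) = -3 + √(O - 1780) = -3 + √(-1780 + O))
1/P(b(m)) = 1/(-3 + √(-1780 - 34)) = 1/(-3 + √(-1814)) = 1/(-3 + I*√1814)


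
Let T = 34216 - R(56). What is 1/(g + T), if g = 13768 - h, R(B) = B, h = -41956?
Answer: 1/89884 ≈ 1.1125e-5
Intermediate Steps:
T = 34160 (T = 34216 - 1*56 = 34216 - 56 = 34160)
g = 55724 (g = 13768 - 1*(-41956) = 13768 + 41956 = 55724)
1/(g + T) = 1/(55724 + 34160) = 1/89884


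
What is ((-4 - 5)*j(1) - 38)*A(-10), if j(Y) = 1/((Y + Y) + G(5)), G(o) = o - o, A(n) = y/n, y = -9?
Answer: -153/4 ≈ -38.250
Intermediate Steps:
A(n) = -9/n
G(o) = 0
j(Y) = 1/(2*Y) (j(Y) = 1/((Y + Y) + 0) = 1/(2*Y + 0) = 1/(2*Y))
((-4 - 5)*j(1) - 38)*A(-10) = ((-4 - 5)*((½)/1) - 38)*(-9/(-10)) = (-9/2 - 38)*(-9*(-⅒)) = (-9*½ - 38)*(9/10) = (-9/2 - 38)*(9/10) = -85/2*9/10 = -153/4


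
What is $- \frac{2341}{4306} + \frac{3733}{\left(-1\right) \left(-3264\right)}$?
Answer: $\frac{4216637}{7027392} \approx 0.60003$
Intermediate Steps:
$- \frac{2341}{4306} + \frac{3733}{\left(-1\right) \left(-3264\right)} = \left(-2341\right) \frac{1}{4306} + \frac{3733}{3264} = - \frac{2341}{4306} + 3733 \cdot \frac{1}{3264} = - \frac{2341}{4306} + \frac{3733}{3264} = \frac{4216637}{7027392}$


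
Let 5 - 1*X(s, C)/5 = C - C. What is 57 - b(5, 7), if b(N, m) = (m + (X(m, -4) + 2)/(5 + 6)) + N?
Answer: 468/11 ≈ 42.545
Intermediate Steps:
X(s, C) = 25 (X(s, C) = 25 - 5*(C - C) = 25 - 5*0 = 25 + 0 = 25)
b(N, m) = 27/11 + N + m (b(N, m) = (m + (25 + 2)/(5 + 6)) + N = (m + 27/11) + N = (27/11 + m) + N = 27/11 + N + m)
57 - b(5, 7) = 57 - (27/11 + 5 + 7) = 57 - 1*159/11 = 57 - 159/11 = 468/11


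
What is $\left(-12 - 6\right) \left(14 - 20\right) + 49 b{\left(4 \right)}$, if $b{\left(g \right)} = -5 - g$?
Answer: $-333$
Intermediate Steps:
$\left(-12 - 6\right) \left(14 - 20\right) + 49 b{\left(4 \right)} = \left(-12 - 6\right) \left(14 - 20\right) + 49 \left(-5 - 4\right) = \left(-18\right) \left(-6\right) + 49 \left(-5 - 4\right) = 108 + 49 \left(-9\right) = 108 - 441 = -333$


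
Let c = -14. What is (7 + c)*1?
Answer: -7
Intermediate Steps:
(7 + c)*1 = (7 - 14)*1 = -7*1 = -7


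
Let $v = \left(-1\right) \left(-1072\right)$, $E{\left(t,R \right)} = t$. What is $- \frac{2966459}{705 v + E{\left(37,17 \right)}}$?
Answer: $- \frac{2966459}{755797} \approx -3.9249$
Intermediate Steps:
$v = 1072$
$- \frac{2966459}{705 v + E{\left(37,17 \right)}} = - \frac{2966459}{705 \cdot 1072 + 37} = - \frac{2966459}{755760 + 37} = - \frac{2966459}{755797}$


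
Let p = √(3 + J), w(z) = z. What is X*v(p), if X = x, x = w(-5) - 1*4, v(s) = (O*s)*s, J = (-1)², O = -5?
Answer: 180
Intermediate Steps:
J = 1
p = 2 (p = √(3 + 1) = √4 = 2)
v(s) = -5*s² (v(s) = (-5*s)*s = -5*s²)
x = -9 (x = -5 - 1*4 = -5 - 4 = -9)
X = -9
X*v(p) = -(-45)*2² = -(-45)*4 = -9*(-20) = 180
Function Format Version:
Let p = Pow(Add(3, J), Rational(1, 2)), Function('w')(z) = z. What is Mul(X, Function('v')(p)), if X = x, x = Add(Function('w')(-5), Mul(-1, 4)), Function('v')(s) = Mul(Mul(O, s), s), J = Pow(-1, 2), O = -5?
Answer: 180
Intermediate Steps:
J = 1
p = 2 (p = Pow(Add(3, 1), Rational(1, 2)) = Pow(4, Rational(1, 2)) = 2)
Function('v')(s) = Mul(-5, Pow(s, 2)) (Function('v')(s) = Mul(Mul(-5, s), s) = Mul(-5, Pow(s, 2)))
x = -9 (x = Add(-5, Mul(-1, 4)) = Add(-5, -4) = -9)
X = -9
Mul(X, Function('v')(p)) = Mul(-9, Mul(-5, Pow(2, 2))) = Mul(-9, Mul(-5, 4)) = Mul(-9, -20) = 180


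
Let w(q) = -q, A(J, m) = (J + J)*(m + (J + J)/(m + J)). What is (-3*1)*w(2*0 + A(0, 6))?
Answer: 0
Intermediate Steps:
A(J, m) = 2*J*(m + 2*J/(J + m)) (A(J, m) = (2*J)*(m + (2*J)/(J + m)) = (2*J)*(m + 2*J/(J + m)) = 2*J*(m + 2*J/(J + m)))
(-3*1)*w(2*0 + A(0, 6)) = (-3*1)*(-(2*0 + 2*0*(6² + 2*0 + 0*6)/(0 + 6))) = -(-3)*(0 + 2*0*(36 + 0 + 0)/6) = -(-3)*(0 + 2*0*(⅙)*36) = -(-3)*(0 + 0) = -(-3)*0 = -3*0 = 0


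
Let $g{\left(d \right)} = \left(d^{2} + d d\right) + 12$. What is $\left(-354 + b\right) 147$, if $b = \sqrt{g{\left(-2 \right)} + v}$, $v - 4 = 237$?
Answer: $-52038 + 441 \sqrt{29} \approx -49663.0$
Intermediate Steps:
$v = 241$ ($v = 4 + 237 = 241$)
$g{\left(d \right)} = 12 + 2 d^{2}$ ($g{\left(d \right)} = \left(d^{2} + d^{2}\right) + 12 = 2 d^{2} + 12 = 12 + 2 d^{2}$)
$b = 3 \sqrt{29}$ ($b = \sqrt{\left(12 + 2 \left(-2\right)^{2}\right) + 241} = \sqrt{\left(12 + 2 \cdot 4\right) + 241} = \sqrt{\left(12 + 8\right) + 241} = \sqrt{20 + 241} = \sqrt{261} = 3 \sqrt{29} \approx 16.155$)
$\left(-354 + b\right) 147 = \left(-354 + 3 \sqrt{29}\right) 147 = -52038 + 441 \sqrt{29}$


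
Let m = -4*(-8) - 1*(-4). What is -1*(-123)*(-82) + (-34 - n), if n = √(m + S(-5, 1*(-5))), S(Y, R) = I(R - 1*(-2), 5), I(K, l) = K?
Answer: -10120 - √33 ≈ -10126.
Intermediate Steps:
m = 36 (m = 32 + 4 = 36)
S(Y, R) = 2 + R (S(Y, R) = R - 1*(-2) = R + 2 = 2 + R)
n = √33 (n = √(36 + (2 + 1*(-5))) = √(36 + (2 - 5)) = √(36 - 3) = √33 ≈ 5.7446)
-1*(-123)*(-82) + (-34 - n) = -1*(-123)*(-82) + (-34 - √33) = 123*(-82) + (-34 - √33) = -10086 + (-34 - √33) = -10120 - √33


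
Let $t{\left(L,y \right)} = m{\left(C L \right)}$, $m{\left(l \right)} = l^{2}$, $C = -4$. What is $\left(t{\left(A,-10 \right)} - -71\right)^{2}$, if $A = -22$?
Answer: $61074225$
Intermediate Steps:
$t{\left(L,y \right)} = 16 L^{2}$ ($t{\left(L,y \right)} = \left(- 4 L\right)^{2} = 16 L^{2}$)
$\left(t{\left(A,-10 \right)} - -71\right)^{2} = \left(16 \left(-22\right)^{2} - -71\right)^{2} = \left(16 \cdot 484 + \left(77 - 6\right)\right)^{2} = \left(7744 + 71\right)^{2} = 7815^{2} = 61074225$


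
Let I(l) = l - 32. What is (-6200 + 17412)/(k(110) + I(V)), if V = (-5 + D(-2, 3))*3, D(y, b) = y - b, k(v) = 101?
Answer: 11212/39 ≈ 287.49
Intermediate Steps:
V = -30 (V = (-5 + (-2 - 1*3))*3 = (-5 + (-2 - 3))*3 = (-5 - 5)*3 = -10*3 = -30)
I(l) = -32 + l
(-6200 + 17412)/(k(110) + I(V)) = (-6200 + 17412)/(101 + (-32 - 30)) = 11212/(101 - 62) = 11212/39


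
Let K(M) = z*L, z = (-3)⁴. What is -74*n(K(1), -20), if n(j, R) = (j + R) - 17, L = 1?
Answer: -3256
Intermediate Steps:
z = 81
K(M) = 81 (K(M) = 81*1 = 81)
n(j, R) = -17 + R + j (n(j, R) = (R + j) - 17 = -17 + R + j)
-74*n(K(1), -20) = -74*(-17 - 20 + 81) = -74*44 = -3256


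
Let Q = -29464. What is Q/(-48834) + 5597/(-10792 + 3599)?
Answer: -30694673/175631481 ≈ -0.17477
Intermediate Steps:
Q/(-48834) + 5597/(-10792 + 3599) = -29464/(-48834) + 5597/(-10792 + 3599) = -29464*(-1/48834) + 5597/(-7193) = 14732/24417 + 5597*(-1/7193) = 14732/24417 - 5597/7193 = -30694673/175631481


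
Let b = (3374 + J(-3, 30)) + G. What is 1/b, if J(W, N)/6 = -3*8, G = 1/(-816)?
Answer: 816/2635679 ≈ 0.00030960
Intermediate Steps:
G = -1/816 ≈ -0.0012255
J(W, N) = -144 (J(W, N) = 6*(-3*8) = 6*(-24) = -144)
b = 2635679/816 (b = (3374 - 144) - 1/816 = 3230 - 1/816 = 2635679/816 ≈ 3230.0)
1/b = 1/(2635679/816) = 816/2635679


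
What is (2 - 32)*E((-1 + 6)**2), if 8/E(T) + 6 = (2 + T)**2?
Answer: -80/241 ≈ -0.33195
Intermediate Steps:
E(T) = 8/(-6 + (2 + T)**2)
(2 - 32)*E((-1 + 6)**2) = (2 - 32)*(8/(-6 + (2 + (-1 + 6)**2)**2)) = -240/(-6 + (2 + 5**2)**2) = -240/(-6 + (2 + 25)**2) = -240/(-6 + 27**2) = -240/(-6 + 729) = -240/723 = -30*8/723 = -80/241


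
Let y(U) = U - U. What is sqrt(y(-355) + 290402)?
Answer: sqrt(290402) ≈ 538.89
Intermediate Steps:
y(U) = 0
sqrt(y(-355) + 290402) = sqrt(0 + 290402) = sqrt(290402)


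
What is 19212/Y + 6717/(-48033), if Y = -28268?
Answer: -92723846/113149737 ≈ -0.81948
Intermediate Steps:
19212/Y + 6717/(-48033) = 19212/(-28268) + 6717/(-48033) = 19212*(-1/28268) + 6717*(-1/48033) = -4803/7067 - 2239/16011 = -92723846/113149737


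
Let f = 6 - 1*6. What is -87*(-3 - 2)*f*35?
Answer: 0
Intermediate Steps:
f = 0 (f = 6 - 6 = 0)
-87*(-3 - 2)*f*35 = -87*(-3 - 2)*0*35 = -(-435)*0*35 = -87*0*35 = 0*35 = 0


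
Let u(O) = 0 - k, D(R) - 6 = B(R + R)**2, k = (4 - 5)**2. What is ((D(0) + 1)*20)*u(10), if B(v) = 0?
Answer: -140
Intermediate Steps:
k = 1 (k = (-1)**2 = 1)
D(R) = 6 (D(R) = 6 + 0**2 = 6 + 0 = 6)
u(O) = -1 (u(O) = 0 - 1*1 = 0 - 1 = -1)
((D(0) + 1)*20)*u(10) = ((6 + 1)*20)*(-1) = (7*20)*(-1) = 140*(-1) = -140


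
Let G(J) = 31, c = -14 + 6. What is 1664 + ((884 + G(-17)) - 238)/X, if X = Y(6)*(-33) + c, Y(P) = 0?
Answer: 12635/8 ≈ 1579.4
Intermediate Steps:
c = -8
X = -8 (X = 0*(-33) - 8 = 0 - 8 = -8)
1664 + ((884 + G(-17)) - 238)/X = 1664 + ((884 + 31) - 238)/(-8) = 1664 + (915 - 238)*(-⅛) = 1664 + 677*(-⅛) = 1664 - 677/8 = 12635/8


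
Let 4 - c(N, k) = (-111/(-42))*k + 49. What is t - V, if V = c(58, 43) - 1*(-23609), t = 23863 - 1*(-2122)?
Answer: 35485/14 ≈ 2534.6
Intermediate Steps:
c(N, k) = -45 - 37*k/14 (c(N, k) = 4 - ((-111/(-42))*k + 49) = 4 - ((-111*(-1/42))*k + 49) = 4 - (37*k/14 + 49) = 4 - (49 + 37*k/14) = 4 + (-49 - 37*k/14) = -45 - 37*k/14)
t = 25985 (t = 23863 + 2122 = 25985)
V = 328305/14 (V = (-45 - 37/14*43) - 1*(-23609) = (-45 - 1591/14) + 23609 = -2221/14 + 23609 = 328305/14 ≈ 23450.)
t - V = 25985 - 1*328305/14 = 25985 - 328305/14 = 35485/14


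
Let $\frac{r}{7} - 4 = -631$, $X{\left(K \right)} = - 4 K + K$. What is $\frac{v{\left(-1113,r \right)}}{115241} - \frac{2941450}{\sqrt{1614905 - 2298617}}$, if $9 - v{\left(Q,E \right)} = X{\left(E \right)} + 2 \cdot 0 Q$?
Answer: $- \frac{13158}{115241} + \frac{1470725 i \sqrt{1187}}{14244} \approx -0.11418 + 3557.3 i$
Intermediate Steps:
$X{\left(K \right)} = - 3 K$
$r = -4389$ ($r = 28 + 7 \left(-631\right) = 28 - 4417 = -4389$)
$v{\left(Q,E \right)} = 9 + 3 E$ ($v{\left(Q,E \right)} = 9 - \left(- 3 E + 2 \cdot 0 Q\right) = 9 - \left(- 3 E + 0 Q\right) = 9 - \left(- 3 E + 0\right) = 9 - - 3 E = 9 + 3 E$)
$\frac{v{\left(-1113,r \right)}}{115241} - \frac{2941450}{\sqrt{1614905 - 2298617}} = \frac{9 + 3 \left(-4389\right)}{115241} - \frac{2941450}{\sqrt{1614905 - 2298617}} = \left(9 - 13167\right) \frac{1}{115241} - \frac{2941450}{\sqrt{-683712}} = \left(-13158\right) \frac{1}{115241} - \frac{2941450}{24 i \sqrt{1187}} = - \frac{13158}{115241} - 2941450 \left(- \frac{i \sqrt{1187}}{28488}\right) = - \frac{13158}{115241} + \frac{1470725 i \sqrt{1187}}{14244}$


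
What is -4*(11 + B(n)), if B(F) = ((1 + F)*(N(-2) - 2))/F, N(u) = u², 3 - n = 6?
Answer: -148/3 ≈ -49.333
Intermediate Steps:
n = -3 (n = 3 - 1*6 = 3 - 6 = -3)
B(F) = (2 + 2*F)/F (B(F) = ((1 + F)*((-2)² - 2))/F = ((1 + F)*(4 - 2))/F = ((1 + F)*2)/F = (2 + 2*F)/F)
-4*(11 + B(n)) = -4*(11 + (2 + 2/(-3))) = -4*(11 + (2 + 2*(-⅓))) = -4*(11 + (2 - ⅔)) = -4*(11 + 4/3) = -4*37/3 = -148/3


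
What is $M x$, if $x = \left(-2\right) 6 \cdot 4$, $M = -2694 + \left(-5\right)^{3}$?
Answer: $135312$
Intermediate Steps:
$M = -2819$ ($M = -2694 - 125 = -2819$)
$x = -48$ ($x = \left(-12\right) 4 = -48$)
$M x = \left(-2819\right) \left(-48\right) = 135312$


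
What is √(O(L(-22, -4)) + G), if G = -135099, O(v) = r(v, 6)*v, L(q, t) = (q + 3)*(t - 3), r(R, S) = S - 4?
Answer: I*√134833 ≈ 367.2*I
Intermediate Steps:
r(R, S) = -4 + S
L(q, t) = (-3 + t)*(3 + q) (L(q, t) = (3 + q)*(-3 + t) = (-3 + t)*(3 + q))
O(v) = 2*v (O(v) = (-4 + 6)*v = 2*v)
√(O(L(-22, -4)) + G) = √(2*(-9 - 3*(-22) + 3*(-4) - 22*(-4)) - 135099) = √(2*(-9 + 66 - 12 + 88) - 135099) = √(2*133 - 135099) = √(266 - 135099) = √(-134833) = I*√134833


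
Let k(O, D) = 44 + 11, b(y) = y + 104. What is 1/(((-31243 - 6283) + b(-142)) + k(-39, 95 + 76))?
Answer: -1/37509 ≈ -2.6660e-5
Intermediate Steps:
b(y) = 104 + y
k(O, D) = 55
1/(((-31243 - 6283) + b(-142)) + k(-39, 95 + 76)) = 1/(((-31243 - 6283) + (104 - 142)) + 55) = 1/((-37526 - 38) + 55) = 1/(-37564 + 55) = 1/(-37509) = -1/37509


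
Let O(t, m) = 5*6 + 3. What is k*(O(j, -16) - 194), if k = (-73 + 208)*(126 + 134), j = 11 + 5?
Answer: -5651100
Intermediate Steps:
j = 16
k = 35100 (k = 135*260 = 35100)
O(t, m) = 33 (O(t, m) = 30 + 3 = 33)
k*(O(j, -16) - 194) = 35100*(33 - 194) = 35100*(-161) = -5651100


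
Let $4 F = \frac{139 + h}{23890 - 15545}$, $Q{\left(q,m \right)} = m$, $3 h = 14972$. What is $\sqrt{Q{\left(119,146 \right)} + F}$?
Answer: $\frac{\sqrt{366407979015}}{50070} \approx 12.089$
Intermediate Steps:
$h = \frac{14972}{3}$ ($h = \frac{1}{3} \cdot 14972 = \frac{14972}{3} \approx 4990.7$)
$F = \frac{15389}{100140}$ ($F = \frac{\left(139 + \frac{14972}{3}\right) \frac{1}{23890 - 15545}}{4} = \frac{\frac{15389}{3} \cdot \frac{1}{8345}}{4} = \frac{1}{4} \cdot \frac{15389}{25035} = \frac{15389}{100140} \approx 0.15367$)
$\sqrt{Q{\left(119,146 \right)} + F} = \sqrt{146 + \frac{15389}{100140}} = \sqrt{\frac{14635829}{100140}} = \frac{\sqrt{366407979015}}{50070}$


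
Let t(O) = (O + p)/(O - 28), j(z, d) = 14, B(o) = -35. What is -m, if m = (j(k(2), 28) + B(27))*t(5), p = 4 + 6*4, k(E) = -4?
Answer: -693/23 ≈ -30.130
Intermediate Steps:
p = 28 (p = 4 + 24 = 28)
t(O) = (28 + O)/(-28 + O) (t(O) = (O + 28)/(O - 28) = (28 + O)/(-28 + O))
m = 693/23 (m = (14 - 35)*((28 + 5)/(-28 + 5)) = -21*33/(-23) = -(-21)*33/23 = -21*(-33/23) = 693/23 ≈ 30.130)
-m = -1*693/23 = -693/23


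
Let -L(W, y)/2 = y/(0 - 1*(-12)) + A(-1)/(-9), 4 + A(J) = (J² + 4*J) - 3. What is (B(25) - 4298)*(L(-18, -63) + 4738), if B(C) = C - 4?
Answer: -365396941/18 ≈ -2.0300e+7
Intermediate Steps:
B(C) = -4 + C
A(J) = -7 + J² + 4*J (A(J) = -4 + ((J² + 4*J) - 3) = -4 + (-3 + J² + 4*J) = -7 + J² + 4*J)
L(W, y) = -20/9 - y/6 (L(W, y) = -2*(y/(0 - 1*(-12)) + (-7 + (-1)² + 4*(-1))/(-9)) = -2*(y/(0 + 12) + (-7 + 1 - 4)*(-⅑)) = -2*(y/12 - 10*(-⅑)) = -2*(y*(1/12) + 10/9) = -2*(y/12 + 10/9) = -2*(10/9 + y/12) = -20/9 - y/6)
(B(25) - 4298)*(L(-18, -63) + 4738) = ((-4 + 25) - 4298)*((-20/9 - ⅙*(-63)) + 4738) = (21 - 4298)*((-20/9 + 21/2) + 4738) = -4277*(149/18 + 4738) = -4277*85433/18 = -365396941/18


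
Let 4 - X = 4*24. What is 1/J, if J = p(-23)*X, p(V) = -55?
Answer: 1/5060 ≈ 0.00019763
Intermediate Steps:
X = -92 (X = 4 - 4*24 = 4 - 1*96 = 4 - 96 = -92)
J = 5060 (J = -55*(-92) = 5060)
1/J = 1/5060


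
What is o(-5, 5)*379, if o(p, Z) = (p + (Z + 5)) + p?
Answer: 0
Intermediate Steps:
o(p, Z) = 5 + Z + 2*p (o(p, Z) = (p + (5 + Z)) + p = (5 + Z + p) + p = 5 + Z + 2*p)
o(-5, 5)*379 = (5 + 5 + 2*(-5))*379 = (5 + 5 - 10)*379 = 0*379 = 0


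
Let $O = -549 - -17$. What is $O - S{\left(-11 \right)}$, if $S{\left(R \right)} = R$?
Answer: $-521$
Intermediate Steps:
$O = -532$ ($O = -549 + 17 = -532$)
$O - S{\left(-11 \right)} = -532 - -11 = -532 + 11 = -521$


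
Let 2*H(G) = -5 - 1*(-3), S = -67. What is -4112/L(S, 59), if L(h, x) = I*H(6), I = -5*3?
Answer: -4112/15 ≈ -274.13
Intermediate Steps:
H(G) = -1 (H(G) = (-5 - 1*(-3))/2 = (-5 + 3)/2 = (1/2)*(-2) = -1)
I = -15
L(h, x) = 15 (L(h, x) = -15*(-1) = 15)
-4112/L(S, 59) = -4112/15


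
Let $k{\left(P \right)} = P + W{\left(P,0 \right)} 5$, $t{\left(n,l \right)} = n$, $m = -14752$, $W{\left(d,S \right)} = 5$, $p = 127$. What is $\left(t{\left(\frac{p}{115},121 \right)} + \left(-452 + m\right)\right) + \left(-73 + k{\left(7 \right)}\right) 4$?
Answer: $- \frac{1767193}{115} \approx -15367.0$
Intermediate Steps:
$k{\left(P \right)} = 25 + P$ ($k{\left(P \right)} = P + 5 \cdot 5 = P + 25 = 25 + P$)
$\left(t{\left(\frac{p}{115},121 \right)} + \left(-452 + m\right)\right) + \left(-73 + k{\left(7 \right)}\right) 4 = \left(\frac{127}{115} - 15204\right) + \left(-73 + \left(25 + 7\right)\right) 4 = \left(127 \cdot \frac{1}{115} - 15204\right) + \left(-73 + 32\right) 4 = \left(\frac{127}{115} - 15204\right) - 164 = - \frac{1748333}{115} - 164 = - \frac{1767193}{115}$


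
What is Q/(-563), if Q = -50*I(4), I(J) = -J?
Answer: -200/563 ≈ -0.35524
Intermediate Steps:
Q = 200 (Q = -(-50)*4 = -50*(-4) = 200)
Q/(-563) = 200/(-563) = 200*(-1/563) = -200/563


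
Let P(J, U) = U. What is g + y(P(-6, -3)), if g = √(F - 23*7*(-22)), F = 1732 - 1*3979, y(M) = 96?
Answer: 96 + √1295 ≈ 131.99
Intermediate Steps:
F = -2247 (F = 1732 - 3979 = -2247)
g = √1295 (g = √(-2247 - 23*7*(-22)) = √(-2247 - 161*(-22)) = √(-2247 + 3542) = √1295 ≈ 35.986)
g + y(P(-6, -3)) = √1295 + 96 = 96 + √1295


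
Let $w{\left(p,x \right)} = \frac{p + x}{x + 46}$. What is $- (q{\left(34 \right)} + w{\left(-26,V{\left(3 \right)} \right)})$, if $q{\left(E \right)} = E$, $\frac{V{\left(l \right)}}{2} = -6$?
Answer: $- \frac{559}{17} \approx -32.882$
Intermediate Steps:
$V{\left(l \right)} = -12$ ($V{\left(l \right)} = 2 \left(-6\right) = -12$)
$w{\left(p,x \right)} = \frac{p + x}{46 + x}$
$- (q{\left(34 \right)} + w{\left(-26,V{\left(3 \right)} \right)}) = - (34 + \frac{-26 - 12}{46 - 12}) = - (34 + \frac{1}{34} \left(-38\right)) = - (34 - \frac{19}{17}) = \left(-1\right) \frac{559}{17} = - \frac{559}{17}$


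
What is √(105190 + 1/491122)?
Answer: √25371914138899082/491122 ≈ 324.33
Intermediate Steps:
√(105190 + 1/491122) = √(51661123181/491122) = √25371914138899082/491122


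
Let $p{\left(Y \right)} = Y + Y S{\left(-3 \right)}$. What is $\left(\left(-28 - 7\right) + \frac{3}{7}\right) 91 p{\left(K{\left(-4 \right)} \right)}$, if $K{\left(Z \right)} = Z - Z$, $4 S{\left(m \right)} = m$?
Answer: $0$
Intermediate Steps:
$S{\left(m \right)} = \frac{m}{4}$
$K{\left(Z \right)} = 0$
$p{\left(Y \right)} = \frac{Y}{4}$ ($p{\left(Y \right)} = Y + Y \frac{1}{4} \left(-3\right) = Y + Y \left(- \frac{3}{4}\right) = Y - \frac{3 Y}{4} = \frac{Y}{4}$)
$\left(\left(-28 - 7\right) + \frac{3}{7}\right) 91 p{\left(K{\left(-4 \right)} \right)} = \left(\left(-28 - 7\right) + \frac{3}{7}\right) 91 \cdot \frac{1}{4} \cdot 0 = \left(-35 + 3 \cdot \frac{1}{7}\right) 91 \cdot 0 = \left(-35 + \frac{3}{7}\right) 91 \cdot 0 = \left(- \frac{242}{7}\right) 91 \cdot 0 = \left(-3146\right) 0 = 0$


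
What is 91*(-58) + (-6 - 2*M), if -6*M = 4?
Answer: -15848/3 ≈ -5282.7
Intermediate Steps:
M = -2/3 (M = -1/6*4 = -2/3 ≈ -0.66667)
91*(-58) + (-6 - 2*M) = 91*(-58) + (-6 - 2*(-2/3)) = -5278 + (-6 + 4/3) = -5278 - 14/3 = -15848/3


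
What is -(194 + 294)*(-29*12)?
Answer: 169824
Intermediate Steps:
-(194 + 294)*(-29*12) = -488*(-348) = -1*(-169824) = 169824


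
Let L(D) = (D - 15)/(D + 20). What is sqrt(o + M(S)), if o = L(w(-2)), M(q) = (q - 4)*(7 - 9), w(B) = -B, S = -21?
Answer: sqrt(23914)/22 ≈ 7.0292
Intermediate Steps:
M(q) = 8 - 2*q (M(q) = (-4 + q)*(-2) = 8 - 2*q)
L(D) = (-15 + D)/(20 + D)
o = -13/22 (o = (-15 - 1*(-2))/(20 - 1*(-2)) = (-15 + 2)/(20 + 2) = -13/22 ≈ -0.59091)
sqrt(o + M(S)) = sqrt(-13/22 + (8 - 2*(-21))) = sqrt(-13/22 + (8 + 42)) = sqrt(-13/22 + 50) = sqrt(1087/22) = sqrt(23914)/22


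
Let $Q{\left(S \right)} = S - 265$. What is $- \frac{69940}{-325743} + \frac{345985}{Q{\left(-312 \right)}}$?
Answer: $- \frac{112661836475}{187953711} \approx -599.41$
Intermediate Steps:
$Q{\left(S \right)} = -265 + S$ ($Q{\left(S \right)} = S - 265 = -265 + S$)
$- \frac{69940}{-325743} + \frac{345985}{Q{\left(-312 \right)}} = - \frac{69940}{-325743} + \frac{345985}{-265 - 312} = \left(-69940\right) \left(- \frac{1}{325743}\right) + \frac{345985}{-577} = \frac{69940}{325743} + 345985 \left(- \frac{1}{577}\right) = \frac{69940}{325743} - \frac{345985}{577} = - \frac{112661836475}{187953711}$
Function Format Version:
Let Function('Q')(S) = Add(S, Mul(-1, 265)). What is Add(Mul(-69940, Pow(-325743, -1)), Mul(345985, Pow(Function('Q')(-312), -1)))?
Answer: Rational(-112661836475, 187953711) ≈ -599.41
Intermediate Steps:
Function('Q')(S) = Add(-265, S) (Function('Q')(S) = Add(S, -265) = Add(-265, S))
Add(Mul(-69940, Pow(-325743, -1)), Mul(345985, Pow(Function('Q')(-312), -1))) = Add(Mul(-69940, Pow(-325743, -1)), Mul(345985, Pow(Add(-265, -312), -1))) = Add(Mul(-69940, Rational(-1, 325743)), Mul(345985, Pow(-577, -1))) = Add(Rational(69940, 325743), Mul(345985, Rational(-1, 577))) = Add(Rational(69940, 325743), Rational(-345985, 577)) = Rational(-112661836475, 187953711)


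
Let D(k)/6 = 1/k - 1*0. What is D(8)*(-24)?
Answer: -18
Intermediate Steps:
D(k) = 6/k (D(k) = 6*(1/k - 1*0) = 6*(1/k + 0) = 6/k)
D(8)*(-24) = (6/8)*(-24) = (6*(⅛))*(-24) = (¾)*(-24) = -18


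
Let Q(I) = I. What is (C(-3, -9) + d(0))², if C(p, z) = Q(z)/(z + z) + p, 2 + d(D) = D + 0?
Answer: 81/4 ≈ 20.250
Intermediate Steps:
d(D) = -2 + D (d(D) = -2 + (D + 0) = -2 + D)
C(p, z) = ½ + p (C(p, z) = z/(z + z) + p = z/((2*z)) + p = z*(1/(2*z)) + p = ½ + p)
(C(-3, -9) + d(0))² = ((½ - 3) + (-2 + 0))² = (-5/2 - 2)² = (-9/2)² = 81/4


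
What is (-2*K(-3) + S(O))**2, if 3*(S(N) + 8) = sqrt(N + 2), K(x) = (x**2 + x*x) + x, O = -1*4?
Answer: (114 - I*sqrt(2))**2/9 ≈ 1443.8 - 35.827*I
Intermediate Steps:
O = -4
K(x) = x + 2*x**2 (K(x) = (x**2 + x**2) + x = 2*x**2 + x = x + 2*x**2)
S(N) = -8 + sqrt(2 + N)/3 (S(N) = -8 + sqrt(N + 2)/3 = -8 + sqrt(2 + N)/3)
(-2*K(-3) + S(O))**2 = (-(-6)*(1 + 2*(-3)) + (-8 + sqrt(2 - 4)/3))**2 = (-(-6)*(1 - 6) + (-8 + sqrt(-2)/3))**2 = (-(-6)*(-5) + (-8 + (I*sqrt(2))/3))**2 = (-2*15 + (-8 + I*sqrt(2)/3))**2 = (-30 + (-8 + I*sqrt(2)/3))**2 = (-38 + I*sqrt(2)/3)**2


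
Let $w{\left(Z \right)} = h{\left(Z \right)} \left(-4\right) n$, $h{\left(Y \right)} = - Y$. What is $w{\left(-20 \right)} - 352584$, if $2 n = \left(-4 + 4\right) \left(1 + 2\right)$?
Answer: $-352584$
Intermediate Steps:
$n = 0$ ($n = \frac{\left(-4 + 4\right) \left(1 + 2\right)}{2} = \frac{0 \cdot 3}{2} = \frac{1}{2} \cdot 0 = 0$)
$w{\left(Z \right)} = 0$ ($w{\left(Z \right)} = - Z \left(-4\right) 0 = 4 Z 0 = 0$)
$w{\left(-20 \right)} - 352584 = 0 - 352584 = -352584$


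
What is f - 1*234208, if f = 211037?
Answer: -23171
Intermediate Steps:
f - 1*234208 = 211037 - 1*234208 = 211037 - 234208 = -23171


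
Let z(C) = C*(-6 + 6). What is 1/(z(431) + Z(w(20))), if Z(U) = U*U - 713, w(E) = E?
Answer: -1/313 ≈ -0.0031949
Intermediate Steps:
Z(U) = -713 + U² (Z(U) = U² - 713 = -713 + U²)
z(C) = 0 (z(C) = C*0 = 0)
1/(z(431) + Z(w(20))) = 1/(0 + (-713 + 20²)) = 1/(0 + (-713 + 400)) = 1/(0 - 313) = 1/(-313) = -1/313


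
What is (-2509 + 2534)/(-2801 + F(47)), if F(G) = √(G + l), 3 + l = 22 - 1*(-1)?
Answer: -70025/7845534 - 25*√67/7845534 ≈ -0.0089515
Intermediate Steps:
l = 20 (l = -3 + (22 - 1*(-1)) = -3 + (22 + 1) = -3 + 23 = 20)
F(G) = √(20 + G) (F(G) = √(G + 20) = √(20 + G))
(-2509 + 2534)/(-2801 + F(47)) = (-2509 + 2534)/(-2801 + √(20 + 47)) = 25/(-2801 + √67)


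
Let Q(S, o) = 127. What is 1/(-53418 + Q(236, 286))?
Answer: -1/53291 ≈ -1.8765e-5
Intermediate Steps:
1/(-53418 + Q(236, 286)) = 1/(-53418 + 127) = 1/(-53291) = -1/53291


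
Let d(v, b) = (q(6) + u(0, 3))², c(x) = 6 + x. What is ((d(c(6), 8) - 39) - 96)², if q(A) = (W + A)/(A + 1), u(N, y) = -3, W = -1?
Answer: 40436881/2401 ≈ 16842.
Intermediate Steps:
q(A) = (-1 + A)/(1 + A) (q(A) = (-1 + A)/(A + 1) = (-1 + A)/(1 + A))
d(v, b) = 256/49 (d(v, b) = ((-1 + 6)/(1 + 6) - 3)² = (5/7 - 3)² = (-16/7)² = 256/49)
((d(c(6), 8) - 39) - 96)² = ((256/49 - 39) - 96)² = (-1655/49 - 96)² = (-6359/49)² = 40436881/2401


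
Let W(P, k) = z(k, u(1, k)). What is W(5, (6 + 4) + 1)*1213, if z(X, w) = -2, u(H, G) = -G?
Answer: -2426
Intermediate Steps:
W(P, k) = -2
W(5, (6 + 4) + 1)*1213 = -2*1213 = -2426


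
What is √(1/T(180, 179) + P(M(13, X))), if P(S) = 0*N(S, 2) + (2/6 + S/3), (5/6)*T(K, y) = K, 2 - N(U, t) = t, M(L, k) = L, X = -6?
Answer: √6054/36 ≈ 2.1613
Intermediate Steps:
N(U, t) = 2 - t
T(K, y) = 6*K/5
P(S) = ⅓ + S/3 (P(S) = 0*(2 - 1*2) + (2/6 + S/3) = 0*(2 - 2) + (2*(⅙) + S*(⅓)) = 0*0 + (⅓ + S/3) = 0 + (⅓ + S/3) = ⅓ + S/3)
√(1/T(180, 179) + P(M(13, X))) = √(1/((6/5)*180) + (⅓ + (⅓)*13)) = √(1/216 + (⅓ + 13/3)) = √(1/216 + 14/3) = √(1009/216) = √6054/36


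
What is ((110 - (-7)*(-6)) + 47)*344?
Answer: 39560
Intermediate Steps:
((110 - (-7)*(-6)) + 47)*344 = ((110 - 1*42) + 47)*344 = ((110 - 42) + 47)*344 = (68 + 47)*344 = 115*344 = 39560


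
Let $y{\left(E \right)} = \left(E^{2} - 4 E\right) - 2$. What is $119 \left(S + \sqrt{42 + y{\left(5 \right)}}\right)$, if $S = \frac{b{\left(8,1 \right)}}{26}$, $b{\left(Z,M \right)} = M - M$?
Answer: $357 \sqrt{5} \approx 798.28$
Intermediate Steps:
$b{\left(Z,M \right)} = 0$
$y{\left(E \right)} = -2 + E^{2} - 4 E$
$S = 0$ ($S = \frac{0}{26} = 0 \cdot \frac{1}{26} = 0$)
$119 \left(S + \sqrt{42 + y{\left(5 \right)}}\right) = 119 \left(0 + \sqrt{42 - \left(22 - 25\right)}\right) = 119 \left(0 + \sqrt{42 - -3}\right) = 119 \left(0 + \sqrt{42 + 3}\right) = 119 \left(0 + \sqrt{45}\right) = 119 \left(0 + 3 \sqrt{5}\right) = 119 \cdot 3 \sqrt{5} = 357 \sqrt{5}$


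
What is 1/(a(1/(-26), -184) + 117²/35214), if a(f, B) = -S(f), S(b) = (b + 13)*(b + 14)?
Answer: -3967444/716418345 ≈ -0.0055379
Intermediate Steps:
S(b) = (13 + b)*(14 + b)
a(f, B) = -182 - f² - 27*f (a(f, B) = -(182 + f² + 27*f) = -182 - f² - 27*f)
1/(a(1/(-26), -184) + 117²/35214) = 1/((-182 - (1/(-26))² - 27/(-26)) + 117²/35214) = 1/((-182 - (-1/26)² - 27*(-1/26)) + 13689*(1/35214)) = 1/((-182 - 1*1/676 + 27/26) + 4563/11738) = 1/((-182 - 1/676 + 27/26) + 4563/11738) = 1/(-122331/676 + 4563/11738) = 1/(-716418345/3967444) = -3967444/716418345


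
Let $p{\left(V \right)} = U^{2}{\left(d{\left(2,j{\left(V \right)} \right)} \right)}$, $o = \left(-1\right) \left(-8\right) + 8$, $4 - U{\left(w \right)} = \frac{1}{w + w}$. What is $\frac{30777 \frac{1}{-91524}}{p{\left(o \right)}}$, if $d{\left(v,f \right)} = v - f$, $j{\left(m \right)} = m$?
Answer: $- \frac{2010764}{97389163} \approx -0.020647$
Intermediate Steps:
$U{\left(w \right)} = 4 - \frac{1}{2 w}$ ($U{\left(w \right)} = 4 - \frac{1}{w + w} = 4 - \frac{1}{2 w}$)
$o = 16$ ($o = 8 + 8 = 16$)
$p{\left(V \right)} = \left(4 - \frac{1}{2 \left(2 - V\right)}\right)^{2}$
$\frac{30777 \frac{1}{-91524}}{p{\left(o \right)}} = \frac{30777 \frac{1}{-91524}}{\frac{1}{4} \left(-15 + 8 \cdot 16\right)^{2} \frac{1}{\left(-2 + 16\right)^{2}}} = \frac{30777 \left(- \frac{1}{91524}\right)}{\frac{1}{4} \left(-15 + 128\right)^{2} \cdot \frac{1}{196}} = - \frac{10259}{30508 \cdot \frac{1}{4} \cdot 113^{2} \cdot \frac{1}{196}} = - \frac{10259}{30508 \cdot \frac{1}{4} \cdot 12769 \cdot \frac{1}{196}} = - \frac{10259}{30508 \cdot \frac{12769}{784}} = \left(- \frac{10259}{30508}\right) \frac{784}{12769} = - \frac{2010764}{97389163}$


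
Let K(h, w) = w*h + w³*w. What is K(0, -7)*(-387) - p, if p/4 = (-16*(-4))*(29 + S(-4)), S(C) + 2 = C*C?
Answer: -940195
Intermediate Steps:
K(h, w) = w⁴ + h*w (K(h, w) = h*w + w⁴ = w⁴ + h*w)
S(C) = -2 + C² (S(C) = -2 + C*C = -2 + C²)
p = 11008 (p = 4*((-16*(-4))*(29 + (-2 + (-4)²))) = 4*(64*(29 + (-2 + 16))) = 4*(64*(29 + 14)) = 4*(64*43) = 4*2752 = 11008)
K(0, -7)*(-387) - p = -7*(0 + (-7)³)*(-387) - 1*11008 = -7*(0 - 343)*(-387) - 11008 = -7*(-343)*(-387) - 11008 = 2401*(-387) - 11008 = -929187 - 11008 = -940195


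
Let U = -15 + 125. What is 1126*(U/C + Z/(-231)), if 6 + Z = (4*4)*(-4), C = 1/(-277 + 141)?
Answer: -555872420/33 ≈ -1.6845e+7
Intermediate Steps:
U = 110
C = -1/136 (C = 1/(-136) = -1/136 ≈ -0.0073529)
Z = -70 (Z = -6 + (4*4)*(-4) = -6 + 16*(-4) = -6 - 64 = -70)
1126*(U/C + Z/(-231)) = 1126*(110/(-1/136) - 70/(-231)) = 1126*(110*(-136) - 70*(-1/231)) = 1126*(-14960 + 10/33) = 1126*(-493670/33) = -555872420/33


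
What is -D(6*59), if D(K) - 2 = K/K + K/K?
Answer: -4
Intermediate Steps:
D(K) = 4 (D(K) = 2 + (K/K + K/K) = 2 + (1 + 1) = 2 + 2 = 4)
-D(6*59) = -1*4 = -4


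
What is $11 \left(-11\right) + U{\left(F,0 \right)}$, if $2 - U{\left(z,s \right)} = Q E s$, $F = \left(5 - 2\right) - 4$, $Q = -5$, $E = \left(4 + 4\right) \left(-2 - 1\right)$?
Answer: $-119$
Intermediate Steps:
$E = -24$ ($E = 8 \left(-3\right) = -24$)
$F = -1$ ($F = 3 - 4 = -1$)
$U{\left(z,s \right)} = 2 - 120 s$ ($U{\left(z,s \right)} = 2 - \left(-5\right) \left(-24\right) s = 2 - 120 s$)
$11 \left(-11\right) + U{\left(F,0 \right)} = 11 \left(-11\right) + \left(2 - 0\right) = -121 + \left(2 + 0\right) = -121 + 2 = -119$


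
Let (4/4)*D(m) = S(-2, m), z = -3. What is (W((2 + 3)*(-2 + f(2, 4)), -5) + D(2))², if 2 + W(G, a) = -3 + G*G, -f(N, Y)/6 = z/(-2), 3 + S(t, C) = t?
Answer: 9090225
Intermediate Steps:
S(t, C) = -3 + t
D(m) = -5 (D(m) = -3 - 2 = -5)
f(N, Y) = -9 (f(N, Y) = -(-18)/(-2) = -(-18)*(-1)/2 = -6*3/2 = -9)
W(G, a) = -5 + G² (W(G, a) = -2 + (-3 + G*G) = -2 + (-3 + G²) = -5 + G²)
(W((2 + 3)*(-2 + f(2, 4)), -5) + D(2))² = ((-5 + ((2 + 3)*(-2 - 9))²) - 5)² = ((-5 + (5*(-11))²) - 5)² = ((-5 + (-55)²) - 5)² = ((-5 + 3025) - 5)² = (3020 - 5)² = 3015² = 9090225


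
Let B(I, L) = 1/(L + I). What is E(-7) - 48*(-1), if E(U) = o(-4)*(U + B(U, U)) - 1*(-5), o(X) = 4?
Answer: 173/7 ≈ 24.714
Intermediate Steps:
B(I, L) = 1/(I + L)
E(U) = 5 + 2/U + 4*U (E(U) = 4*(U + 1/(U + U)) - 1*(-5) = 4*(U + 1/(2*U)) + 5 = (2/U + 4*U) + 5 = 5 + 2/U + 4*U)
E(-7) - 48*(-1) = (5 + 2/(-7) + 4*(-7)) - 48*(-1) = (5 + 2*(-⅐) - 28) + 48 = (5 - 2/7 - 28) + 48 = -163/7 + 48 = 173/7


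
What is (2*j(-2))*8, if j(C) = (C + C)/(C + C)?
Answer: 16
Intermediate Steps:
j(C) = 1 (j(C) = (2*C)/((2*C)) = (2*C)*(1/(2*C)) = 1)
(2*j(-2))*8 = (2*1)*8 = 2*8 = 16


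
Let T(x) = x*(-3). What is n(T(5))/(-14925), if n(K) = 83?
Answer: -83/14925 ≈ -0.0055611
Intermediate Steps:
T(x) = -3*x
n(T(5))/(-14925) = 83/(-14925) = 83*(-1/14925) = -83/14925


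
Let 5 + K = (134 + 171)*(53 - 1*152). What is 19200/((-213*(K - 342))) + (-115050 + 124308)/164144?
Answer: 5281581989/88985827352 ≈ 0.059353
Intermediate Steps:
K = -30200 (K = -5 + (134 + 171)*(53 - 1*152) = -5 + 305*(53 - 152) = -5 + 305*(-99) = -5 - 30195 = -30200)
19200/((-213*(K - 342))) + (-115050 + 124308)/164144 = 19200/((-213*(-30200 - 342))) + (-115050 + 124308)/164144 = 19200/((-213*(-30542))) + 9258*(1/164144) = 19200/6505446 + 4629/82072 = 19200*(1/6505446) + 4629/82072 = 3200/1084241 + 4629/82072 = 5281581989/88985827352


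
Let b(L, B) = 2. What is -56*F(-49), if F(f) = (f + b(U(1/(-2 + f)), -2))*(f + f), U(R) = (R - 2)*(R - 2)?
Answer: -257936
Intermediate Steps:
U(R) = (-2 + R)**2 (U(R) = (-2 + R)*(-2 + R) = (-2 + R)**2)
F(f) = 2*f*(2 + f) (F(f) = (f + 2)*(f + f) = (2 + f)*(2*f) = 2*f*(2 + f))
-56*F(-49) = -112*(-49)*(2 - 49) = -112*(-49)*(-47) = -56*4606 = -257936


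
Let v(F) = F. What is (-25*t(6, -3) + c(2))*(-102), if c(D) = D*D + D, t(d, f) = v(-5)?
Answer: -13362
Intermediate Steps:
t(d, f) = -5
c(D) = D + D**2 (c(D) = D**2 + D = D + D**2)
(-25*t(6, -3) + c(2))*(-102) = (-25*(-5) + 2*(1 + 2))*(-102) = (125 + 2*3)*(-102) = (125 + 6)*(-102) = 131*(-102) = -13362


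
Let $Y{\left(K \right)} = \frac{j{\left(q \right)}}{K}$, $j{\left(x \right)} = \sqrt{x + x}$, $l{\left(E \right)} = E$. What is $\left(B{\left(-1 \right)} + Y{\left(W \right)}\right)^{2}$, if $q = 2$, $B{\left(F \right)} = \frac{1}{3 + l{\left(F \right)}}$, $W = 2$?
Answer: $\frac{9}{4} \approx 2.25$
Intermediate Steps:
$B{\left(F \right)} = \frac{1}{3 + F}$
$j{\left(x \right)} = \sqrt{2} \sqrt{x}$ ($j{\left(x \right)} = \sqrt{2 x} = \sqrt{2} \sqrt{x}$)
$Y{\left(K \right)} = \frac{2}{K}$ ($Y{\left(K \right)} = \frac{\sqrt{2} \sqrt{2}}{K} = \frac{2}{K}$)
$\left(B{\left(-1 \right)} + Y{\left(W \right)}\right)^{2} = \left(\frac{1}{3 - 1} + \frac{2}{2}\right)^{2} = \left(\frac{1}{2} + 2 \cdot \frac{1}{2}\right)^{2} = \left(\frac{1}{2} + 1\right)^{2} = \left(\frac{3}{2}\right)^{2} = \frac{9}{4}$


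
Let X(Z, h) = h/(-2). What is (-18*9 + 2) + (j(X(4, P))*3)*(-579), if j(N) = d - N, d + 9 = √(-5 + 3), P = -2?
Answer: 17210 - 1737*I*√2 ≈ 17210.0 - 2456.5*I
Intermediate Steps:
X(Z, h) = -h/2 (X(Z, h) = h*(-½) = -h/2)
d = -9 + I*√2 (d = -9 + √(-5 + 3) = -9 + √(-2) = -9 + I*√2 ≈ -9.0 + 1.4142*I)
j(N) = -9 - N + I*√2 (j(N) = (-9 + I*√2) - N = -9 - N + I*√2)
(-18*9 + 2) + (j(X(4, P))*3)*(-579) = (-18*9 + 2) + ((-9 - (-1)*(-2)/2 + I*√2)*3)*(-579) = (-162 + 2) + ((-9 - 1*1 + I*√2)*3)*(-579) = -160 + ((-9 - 1 + I*√2)*3)*(-579) = -160 + ((-10 + I*√2)*3)*(-579) = -160 + (-30 + 3*I*√2)*(-579) = -160 + (17370 - 1737*I*√2) = 17210 - 1737*I*√2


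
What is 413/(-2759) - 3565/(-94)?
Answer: 9797013/259346 ≈ 37.776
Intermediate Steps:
413/(-2759) - 3565/(-94) = 413*(-1/2759) - 3565*(-1/94) = -413/2759 + 3565/94 = 9797013/259346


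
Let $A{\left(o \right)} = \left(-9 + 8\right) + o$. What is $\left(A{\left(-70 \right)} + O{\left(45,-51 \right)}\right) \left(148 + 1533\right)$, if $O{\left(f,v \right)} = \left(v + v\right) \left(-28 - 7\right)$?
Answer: $5881819$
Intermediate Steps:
$A{\left(o \right)} = -1 + o$
$O{\left(f,v \right)} = - 70 v$ ($O{\left(f,v \right)} = 2 v \left(-35\right) = - 70 v$)
$\left(A{\left(-70 \right)} + O{\left(45,-51 \right)}\right) \left(148 + 1533\right) = \left(\left(-1 - 70\right) - -3570\right) \left(148 + 1533\right) = \left(-71 + 3570\right) 1681 = 3499 \cdot 1681 = 5881819$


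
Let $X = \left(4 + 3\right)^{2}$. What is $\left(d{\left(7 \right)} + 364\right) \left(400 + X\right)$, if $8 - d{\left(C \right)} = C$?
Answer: $163885$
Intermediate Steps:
$d{\left(C \right)} = 8 - C$
$X = 49$ ($X = 7^{2} = 49$)
$\left(d{\left(7 \right)} + 364\right) \left(400 + X\right) = \left(\left(8 - 7\right) + 364\right) \left(400 + 49\right) = \left(\left(8 - 7\right) + 364\right) 449 = \left(1 + 364\right) 449 = 365 \cdot 449 = 163885$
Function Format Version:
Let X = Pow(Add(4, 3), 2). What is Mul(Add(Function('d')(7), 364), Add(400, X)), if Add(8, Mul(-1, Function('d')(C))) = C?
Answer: 163885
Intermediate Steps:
Function('d')(C) = Add(8, Mul(-1, C))
X = 49 (X = Pow(7, 2) = 49)
Mul(Add(Function('d')(7), 364), Add(400, X)) = Mul(Add(Add(8, Mul(-1, 7)), 364), Add(400, 49)) = Mul(Add(Add(8, -7), 364), 449) = Mul(Add(1, 364), 449) = Mul(365, 449) = 163885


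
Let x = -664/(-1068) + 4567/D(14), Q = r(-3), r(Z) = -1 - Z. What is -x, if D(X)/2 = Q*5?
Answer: -1222709/5340 ≈ -228.97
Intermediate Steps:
Q = 2 (Q = -1 - 1*(-3) = -1 + 3 = 2)
D(X) = 20 (D(X) = 2*(2*5) = 2*10 = 20)
x = 1222709/5340 (x = -664/(-1068) + 4567/20 = -664*(-1/1068) + 4567*(1/20) = 166/267 + 4567/20 = 1222709/5340 ≈ 228.97)
-x = -1*1222709/5340 = -1222709/5340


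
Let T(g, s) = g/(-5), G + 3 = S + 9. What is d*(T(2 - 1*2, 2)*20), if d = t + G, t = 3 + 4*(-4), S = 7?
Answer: 0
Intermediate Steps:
t = -13 (t = 3 - 16 = -13)
G = 13 (G = -3 + (7 + 9) = -3 + 16 = 13)
T(g, s) = -g/5 (T(g, s) = g*(-⅕) = -g/5)
d = 0 (d = -13 + 13 = 0)
d*(T(2 - 1*2, 2)*20) = 0*(-(2 - 1*2)/5*20) = 0*(-(2 - 2)/5*20) = 0*(-⅕*0*20) = 0*(0*20) = 0*0 = 0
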